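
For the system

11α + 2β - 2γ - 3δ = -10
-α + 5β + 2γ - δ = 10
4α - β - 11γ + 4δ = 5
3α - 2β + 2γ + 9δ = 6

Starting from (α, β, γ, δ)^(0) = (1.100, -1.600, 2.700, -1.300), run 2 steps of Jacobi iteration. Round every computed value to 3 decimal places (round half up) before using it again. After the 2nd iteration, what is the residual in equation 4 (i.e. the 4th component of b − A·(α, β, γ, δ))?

5.725

Iteration 1:
  α = (-10 - (2)·-1.600 - (-2)·2.700 - (-3)·-1.300) / (11) = -0.482
  β = (10 - (-1)·1.100 - (2)·2.700 - (-1)·-1.300) / (5) = 0.880
  γ = (5 - (4)·1.100 - (-1)·-1.600 - (4)·-1.300) / (-11) = -0.382
  δ = (6 - (3)·1.100 - (-2)·-1.600 - (2)·2.700) / (9) = -0.656
Iteration 2:
  α = (-10 - (2)·0.880 - (-2)·-0.382 - (-3)·-0.656) / (11) = -1.317
  β = (10 - (-1)·-0.482 - (2)·-0.382 - (-1)·-0.656) / (5) = 1.925
  γ = (5 - (4)·-0.482 - (-1)·0.880 - (4)·-0.656) / (-11) = -0.948
  δ = (6 - (3)·-0.482 - (-2)·0.880 - (2)·-0.382) / (9) = 1.108
Residual b − A·x = (2.065, 2.062, -2.667, 5.725)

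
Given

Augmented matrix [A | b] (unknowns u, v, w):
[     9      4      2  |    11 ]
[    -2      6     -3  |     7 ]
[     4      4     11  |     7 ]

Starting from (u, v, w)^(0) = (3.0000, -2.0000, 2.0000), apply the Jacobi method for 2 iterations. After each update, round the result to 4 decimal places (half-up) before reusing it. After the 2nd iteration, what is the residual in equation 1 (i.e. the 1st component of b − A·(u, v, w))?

Iteration 1:
  u = (11 - (4)·-2.0000 - (2)·2.0000) / (9) = 1.6667
  v = (7 - (-2)·3.0000 - (-3)·2.0000) / (6) = 3.1667
  w = (7 - (4)·3.0000 - (4)·-2.0000) / (11) = 0.2727
Iteration 2:
  u = (11 - (4)·3.1667 - (2)·0.2727) / (9) = -0.2458
  v = (7 - (-2)·1.6667 - (-3)·0.2727) / (6) = 1.8586
  w = (7 - (4)·1.6667 - (4)·3.1667) / (11) = -1.1212
Residual b − A·x = (8.0202, -8.0068, 12.8820)

8.0202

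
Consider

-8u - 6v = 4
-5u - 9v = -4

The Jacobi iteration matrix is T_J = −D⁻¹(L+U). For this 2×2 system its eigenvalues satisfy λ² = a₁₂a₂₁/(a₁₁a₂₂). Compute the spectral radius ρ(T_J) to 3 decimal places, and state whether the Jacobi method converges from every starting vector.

0.645

a₁₂a₂₁/(a₁₁a₂₂) = (-6)·(-5) / ((-8)·(-9)) = 0.416667
ρ = √|0.416667| = √0.416667 = 0.645
ρ < 1, so Jacobi converges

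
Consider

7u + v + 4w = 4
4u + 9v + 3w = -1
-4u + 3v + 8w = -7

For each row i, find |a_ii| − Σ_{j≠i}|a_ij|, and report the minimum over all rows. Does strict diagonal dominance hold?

1

row 1: |7| − (1+4) = 2
row 2: |9| − (4+3) = 2
row 3: |8| − (4+3) = 1
minimum over rows = 1 → strictly diagonally dominant (convergence guaranteed)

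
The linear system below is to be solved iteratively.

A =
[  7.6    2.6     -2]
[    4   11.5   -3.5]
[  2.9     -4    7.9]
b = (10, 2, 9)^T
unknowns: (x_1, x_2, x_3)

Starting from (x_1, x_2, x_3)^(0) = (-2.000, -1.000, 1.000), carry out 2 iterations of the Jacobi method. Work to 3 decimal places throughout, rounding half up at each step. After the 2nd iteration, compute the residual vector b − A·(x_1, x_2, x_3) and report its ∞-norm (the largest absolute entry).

Iteration 1:
  x_1 = (10 - (2.6)·-1.000 - (-2)·1.000) / (7.6) = 1.921
  x_2 = (2 - (4)·-2.000 - (-3.5)·1.000) / (11.5) = 1.174
  x_3 = (9 - (2.9)·-2.000 - (-4)·-1.000) / (7.9) = 1.367
Iteration 2:
  x_1 = (10 - (2.6)·1.174 - (-2)·1.367) / (7.6) = 1.274
  x_2 = (2 - (4)·1.921 - (-3.5)·1.367) / (11.5) = -0.078
  x_3 = (9 - (2.9)·1.921 - (-4)·1.174) / (7.9) = 1.028
Residual b − A·x = (2.576, 1.399, -3.128); ∞-norm = 3.128

3.128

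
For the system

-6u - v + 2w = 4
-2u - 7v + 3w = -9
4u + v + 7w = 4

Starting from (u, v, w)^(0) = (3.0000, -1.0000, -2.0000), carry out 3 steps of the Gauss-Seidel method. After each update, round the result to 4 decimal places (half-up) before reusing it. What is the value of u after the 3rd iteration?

Iteration 1:
  u = (4 - (-1)·-1.0000 - (2)·-2.0000) / (-6) = -1.1667
  v = (-9 - (-2)·-1.1667 - (3)·-2.0000) / (-7) = 0.7619
  w = (4 - (4)·-1.1667 - (1)·0.7619) / (7) = 1.1293
Iteration 2:
  u = (4 - (-1)·0.7619 - (2)·1.1293) / (-6) = -0.4172
  v = (-9 - (-2)·-0.4172 - (3)·1.1293) / (-7) = 1.8889
  w = (4 - (4)·-0.4172 - (1)·1.8889) / (7) = 0.5400
Iteration 3:
  u = (4 - (-1)·1.8889 - (2)·0.5400) / (-6) = -0.8015
  v = (-9 - (-2)·-0.8015 - (3)·0.5400) / (-7) = 1.7461
  w = (4 - (4)·-0.8015 - (1)·1.7461) / (7) = 0.7800

-0.8015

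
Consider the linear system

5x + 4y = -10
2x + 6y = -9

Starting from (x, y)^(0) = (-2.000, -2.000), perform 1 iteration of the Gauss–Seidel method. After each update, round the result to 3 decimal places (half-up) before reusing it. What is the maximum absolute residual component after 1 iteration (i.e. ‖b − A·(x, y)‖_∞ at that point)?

2.532

Iteration 1:
  x = (-10 - (4)·-2.000) / (5) = -0.400
  y = (-9 - (2)·-0.400) / (6) = -1.367
Residual b − A·x = (-2.532, 0.002); ∞-norm = 2.532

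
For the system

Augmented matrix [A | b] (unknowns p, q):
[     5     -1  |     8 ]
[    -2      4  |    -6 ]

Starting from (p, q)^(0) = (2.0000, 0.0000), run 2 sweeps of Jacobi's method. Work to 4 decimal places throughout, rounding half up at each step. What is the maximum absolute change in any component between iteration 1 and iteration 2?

0.2000

Iteration 1:
  p = (8 - (-1)·0.0000) / (5) = 1.6000
  q = (-6 - (-2)·2.0000) / (4) = -0.5000
Iteration 2:
  p = (8 - (-1)·-0.5000) / (5) = 1.5000
  q = (-6 - (-2)·1.6000) / (4) = -0.7000
Change: (-0.1000, -0.2000) → max |·| = 0.2000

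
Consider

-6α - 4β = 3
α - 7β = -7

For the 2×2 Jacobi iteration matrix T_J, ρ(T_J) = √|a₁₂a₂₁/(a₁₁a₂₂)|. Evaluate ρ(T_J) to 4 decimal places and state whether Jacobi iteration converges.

a₁₂a₂₁/(a₁₁a₂₂) = (-4)·(1) / ((-6)·(-7)) = -0.095238
ρ = √|-0.095238| = √0.095238 = 0.3086
ρ < 1, so Jacobi converges

0.3086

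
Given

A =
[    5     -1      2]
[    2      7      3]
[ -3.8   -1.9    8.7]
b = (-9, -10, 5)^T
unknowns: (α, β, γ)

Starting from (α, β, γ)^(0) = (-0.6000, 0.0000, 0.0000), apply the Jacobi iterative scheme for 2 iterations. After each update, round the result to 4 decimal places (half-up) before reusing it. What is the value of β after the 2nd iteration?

Iteration 1:
  α = (-9 - (-1)·0.0000 - (2)·0.0000) / (5) = -1.8000
  β = (-10 - (2)·-0.6000 - (3)·0.0000) / (7) = -1.2571
  γ = (5 - (-3.8)·-0.6000 - (-1.9)·0.0000) / (8.7) = 0.3126
Iteration 2:
  α = (-9 - (-1)·-1.2571 - (2)·0.3126) / (5) = -2.1765
  β = (-10 - (2)·-1.8000 - (3)·0.3126) / (7) = -1.0483
  γ = (5 - (-3.8)·-1.8000 - (-1.9)·-1.2571) / (8.7) = -0.4860

-1.0483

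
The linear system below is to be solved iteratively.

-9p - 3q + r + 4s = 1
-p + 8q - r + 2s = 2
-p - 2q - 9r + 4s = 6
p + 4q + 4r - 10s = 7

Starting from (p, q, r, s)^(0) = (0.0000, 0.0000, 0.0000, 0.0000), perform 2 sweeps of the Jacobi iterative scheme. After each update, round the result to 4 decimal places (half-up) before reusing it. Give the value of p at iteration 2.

-0.5796

Iteration 1:
  p = (1 - (-3)·0.0000 - (1)·0.0000 - (4)·0.0000) / (-9) = -0.1111
  q = (2 - (-1)·0.0000 - (-1)·0.0000 - (2)·0.0000) / (8) = 0.2500
  r = (6 - (-1)·0.0000 - (-2)·0.0000 - (4)·0.0000) / (-9) = -0.6667
  s = (7 - (1)·0.0000 - (4)·0.0000 - (4)·0.0000) / (-10) = -0.7000
Iteration 2:
  p = (1 - (-3)·0.2500 - (1)·-0.6667 - (4)·-0.7000) / (-9) = -0.5796
  q = (2 - (-1)·-0.1111 - (-1)·-0.6667 - (2)·-0.7000) / (8) = 0.3278
  r = (6 - (-1)·-0.1111 - (-2)·0.2500 - (4)·-0.7000) / (-9) = -1.0210
  s = (7 - (1)·-0.1111 - (4)·0.2500 - (4)·-0.6667) / (-10) = -0.8778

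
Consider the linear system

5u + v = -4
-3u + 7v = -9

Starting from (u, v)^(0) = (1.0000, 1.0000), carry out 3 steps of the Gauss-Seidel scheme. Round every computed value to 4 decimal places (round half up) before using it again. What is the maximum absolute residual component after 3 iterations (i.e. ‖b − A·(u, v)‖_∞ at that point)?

Iteration 1:
  u = (-4 - (1)·1.0000) / (5) = -1.0000
  v = (-9 - (-3)·-1.0000) / (7) = -1.7143
Iteration 2:
  u = (-4 - (1)·-1.7143) / (5) = -0.4571
  v = (-9 - (-3)·-0.4571) / (7) = -1.4816
Iteration 3:
  u = (-4 - (1)·-1.4816) / (5) = -0.5037
  v = (-9 - (-3)·-0.5037) / (7) = -1.5016
Residual b − A·x = (0.0201, 0.0001); ∞-norm = 0.0201

0.0201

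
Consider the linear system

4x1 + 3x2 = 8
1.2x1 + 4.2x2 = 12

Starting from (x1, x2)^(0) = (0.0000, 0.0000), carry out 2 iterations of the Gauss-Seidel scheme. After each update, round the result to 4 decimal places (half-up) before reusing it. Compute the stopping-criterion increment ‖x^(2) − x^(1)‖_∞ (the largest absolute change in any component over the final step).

1.7143

Iteration 1:
  x1 = (8 - (3)·0.0000) / (4) = 2.0000
  x2 = (12 - (1.2)·2.0000) / (4.2) = 2.2857
Iteration 2:
  x1 = (8 - (3)·2.2857) / (4) = 0.2857
  x2 = (12 - (1.2)·0.2857) / (4.2) = 2.7755
Change: (-1.7143, 0.4898) → max |·| = 1.7143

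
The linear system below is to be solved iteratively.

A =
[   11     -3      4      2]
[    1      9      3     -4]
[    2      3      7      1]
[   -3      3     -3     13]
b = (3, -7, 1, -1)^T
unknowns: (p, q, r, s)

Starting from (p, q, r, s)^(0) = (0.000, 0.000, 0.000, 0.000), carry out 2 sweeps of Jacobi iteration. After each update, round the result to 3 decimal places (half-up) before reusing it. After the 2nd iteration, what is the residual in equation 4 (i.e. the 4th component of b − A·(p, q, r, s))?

0.379

Iteration 1:
  p = (3 - (-3)·0.000 - (4)·0.000 - (2)·0.000) / (11) = 0.273
  q = (-7 - (1)·0.000 - (3)·0.000 - (-4)·0.000) / (9) = -0.778
  r = (1 - (2)·0.000 - (3)·0.000 - (1)·0.000) / (7) = 0.143
  s = (-1 - (-3)·0.000 - (3)·0.000 - (-3)·0.000) / (13) = -0.077
Iteration 2:
  p = (3 - (-3)·-0.778 - (4)·0.143 - (2)·-0.077) / (11) = 0.023
  q = (-7 - (1)·0.273 - (3)·0.143 - (-4)·-0.077) / (9) = -0.890
  r = (1 - (2)·0.273 - (3)·-0.778 - (1)·-0.077) / (7) = 0.409
  s = (-1 - (-3)·0.273 - (3)·-0.778 - (-3)·0.143) / (13) = 0.199
Residual b − A·x = (-1.957, 0.556, 0.562, 0.379)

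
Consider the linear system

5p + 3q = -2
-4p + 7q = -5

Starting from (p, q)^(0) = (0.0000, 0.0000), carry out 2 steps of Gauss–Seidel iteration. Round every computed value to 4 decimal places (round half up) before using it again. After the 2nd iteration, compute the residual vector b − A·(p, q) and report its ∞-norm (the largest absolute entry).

0.9697

Iteration 1:
  p = (-2 - (3)·0.0000) / (5) = -0.4000
  q = (-5 - (-4)·-0.4000) / (7) = -0.9429
Iteration 2:
  p = (-2 - (3)·-0.9429) / (5) = 0.1657
  q = (-5 - (-4)·0.1657) / (7) = -0.6196
Residual b − A·x = (-0.9697, 0.0000); ∞-norm = 0.9697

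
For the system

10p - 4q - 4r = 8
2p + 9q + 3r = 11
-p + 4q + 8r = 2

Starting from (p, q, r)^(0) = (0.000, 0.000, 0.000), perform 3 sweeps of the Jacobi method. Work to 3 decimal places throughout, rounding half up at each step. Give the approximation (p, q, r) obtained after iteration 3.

Iteration 1:
  p = (8 - (-4)·0.000 - (-4)·0.000) / (10) = 0.800
  q = (11 - (2)·0.000 - (3)·0.000) / (9) = 1.222
  r = (2 - (-1)·0.000 - (4)·0.000) / (8) = 0.250
Iteration 2:
  p = (8 - (-4)·1.222 - (-4)·0.250) / (10) = 1.389
  q = (11 - (2)·0.800 - (3)·0.250) / (9) = 0.961
  r = (2 - (-1)·0.800 - (4)·1.222) / (8) = -0.261
Iteration 3:
  p = (8 - (-4)·0.961 - (-4)·-0.261) / (10) = 1.080
  q = (11 - (2)·1.389 - (3)·-0.261) / (9) = 1.001
  r = (2 - (-1)·1.389 - (4)·0.961) / (8) = -0.057

(1.080, 1.001, -0.057)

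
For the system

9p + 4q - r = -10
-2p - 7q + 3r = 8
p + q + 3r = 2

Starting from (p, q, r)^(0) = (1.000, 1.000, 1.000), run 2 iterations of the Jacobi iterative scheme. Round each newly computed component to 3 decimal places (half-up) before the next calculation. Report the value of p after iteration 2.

Iteration 1:
  p = (-10 - (4)·1.000 - (-1)·1.000) / (9) = -1.444
  q = (8 - (-2)·1.000 - (3)·1.000) / (-7) = -1.000
  r = (2 - (1)·1.000 - (1)·1.000) / (3) = 0.000
Iteration 2:
  p = (-10 - (4)·-1.000 - (-1)·0.000) / (9) = -0.667
  q = (8 - (-2)·-1.444 - (3)·0.000) / (-7) = -0.730
  r = (2 - (1)·-1.444 - (1)·-1.000) / (3) = 1.481

-0.667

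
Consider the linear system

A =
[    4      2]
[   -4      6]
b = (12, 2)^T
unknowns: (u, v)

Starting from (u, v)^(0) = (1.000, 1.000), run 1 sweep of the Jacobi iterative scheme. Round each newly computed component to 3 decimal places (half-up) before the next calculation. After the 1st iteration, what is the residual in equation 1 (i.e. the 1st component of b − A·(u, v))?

Iteration 1:
  u = (12 - (2)·1.000) / (4) = 2.500
  v = (2 - (-4)·1.000) / (6) = 1.000
Residual b − A·x = (0.000, 6.000)

0.000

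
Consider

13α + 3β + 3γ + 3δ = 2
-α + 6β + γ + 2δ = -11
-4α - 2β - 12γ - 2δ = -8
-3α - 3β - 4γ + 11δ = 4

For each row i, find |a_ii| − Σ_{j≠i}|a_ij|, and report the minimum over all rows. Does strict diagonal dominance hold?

row 1: |13| − (3+3+3) = 4
row 2: |6| − (1+1+2) = 2
row 3: |-12| − (4+2+2) = 4
row 4: |11| − (3+3+4) = 1
minimum over rows = 1 → strictly diagonally dominant (convergence guaranteed)

1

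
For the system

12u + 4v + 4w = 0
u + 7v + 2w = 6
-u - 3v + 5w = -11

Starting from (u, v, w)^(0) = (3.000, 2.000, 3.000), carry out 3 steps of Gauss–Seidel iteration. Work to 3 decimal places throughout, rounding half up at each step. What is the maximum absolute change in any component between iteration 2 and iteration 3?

Iteration 1:
  u = (0 - (4)·2.000 - (4)·3.000) / (12) = -1.667
  v = (6 - (1)·-1.667 - (2)·3.000) / (7) = 0.238
  w = (-11 - (-1)·-1.667 - (-3)·0.238) / (5) = -2.391
Iteration 2:
  u = (0 - (4)·0.238 - (4)·-2.391) / (12) = 0.718
  v = (6 - (1)·0.718 - (2)·-2.391) / (7) = 1.438
  w = (-11 - (-1)·0.718 - (-3)·1.438) / (5) = -1.194
Iteration 3:
  u = (0 - (4)·1.438 - (4)·-1.194) / (12) = -0.081
  v = (6 - (1)·-0.081 - (2)·-1.194) / (7) = 1.210
  w = (-11 - (-1)·-0.081 - (-3)·1.210) / (5) = -1.490
Change: (-0.799, -0.228, -0.296) → max |·| = 0.799

0.799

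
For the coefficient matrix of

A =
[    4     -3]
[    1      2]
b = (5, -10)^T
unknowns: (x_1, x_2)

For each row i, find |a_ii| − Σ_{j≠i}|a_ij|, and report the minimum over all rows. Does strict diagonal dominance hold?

1

row 1: |4| − (3) = 1
row 2: |2| − (1) = 1
minimum over rows = 1 → strictly diagonally dominant (convergence guaranteed)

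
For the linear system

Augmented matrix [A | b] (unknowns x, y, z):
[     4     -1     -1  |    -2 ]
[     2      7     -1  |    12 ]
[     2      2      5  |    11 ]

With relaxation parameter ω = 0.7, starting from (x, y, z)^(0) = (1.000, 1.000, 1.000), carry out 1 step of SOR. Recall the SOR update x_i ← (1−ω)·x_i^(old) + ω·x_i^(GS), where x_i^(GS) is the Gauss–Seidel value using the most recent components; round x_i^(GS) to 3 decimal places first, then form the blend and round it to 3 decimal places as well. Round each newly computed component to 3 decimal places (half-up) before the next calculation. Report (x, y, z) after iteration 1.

(0.300, 1.540, 1.325)

Iteration 1:
  x: GS value = (-2 - (-1)·1.000 - (-1)·1.000) / (4) = 0.000;  x ← (1−ω)·1.000 + ω·0.000 = 0.300
  y: GS value = (12 - (2)·0.300 - (-1)·1.000) / (7) = 1.771;  y ← (1−ω)·1.000 + ω·1.771 = 1.540
  z: GS value = (11 - (2)·0.300 - (2)·1.540) / (5) = 1.464;  z ← (1−ω)·1.000 + ω·1.464 = 1.325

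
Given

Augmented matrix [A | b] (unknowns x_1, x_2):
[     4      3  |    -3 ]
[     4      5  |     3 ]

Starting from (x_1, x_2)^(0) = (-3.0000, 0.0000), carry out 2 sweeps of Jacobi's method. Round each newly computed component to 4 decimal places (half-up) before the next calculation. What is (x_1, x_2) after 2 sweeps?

Iteration 1:
  x_1 = (-3 - (3)·0.0000) / (4) = -0.7500
  x_2 = (3 - (4)·-3.0000) / (5) = 3.0000
Iteration 2:
  x_1 = (-3 - (3)·3.0000) / (4) = -3.0000
  x_2 = (3 - (4)·-0.7500) / (5) = 1.2000

(-3.0000, 1.2000)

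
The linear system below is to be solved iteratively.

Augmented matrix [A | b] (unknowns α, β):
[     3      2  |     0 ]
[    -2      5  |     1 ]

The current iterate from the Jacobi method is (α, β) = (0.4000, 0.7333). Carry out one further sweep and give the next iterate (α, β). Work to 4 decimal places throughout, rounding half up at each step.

One sweep:
  α = (0 - (2)·0.7333) / (3) = -0.4889
  β = (1 - (-2)·0.4000) / (5) = 0.3600

(-0.4889, 0.3600)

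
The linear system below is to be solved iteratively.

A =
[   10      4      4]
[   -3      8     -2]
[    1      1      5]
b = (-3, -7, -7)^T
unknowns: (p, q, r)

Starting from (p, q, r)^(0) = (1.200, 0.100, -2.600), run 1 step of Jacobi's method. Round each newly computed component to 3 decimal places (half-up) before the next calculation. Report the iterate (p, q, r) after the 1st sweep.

(0.700, -1.075, -1.660)

Iteration 1:
  p = (-3 - (4)·0.100 - (4)·-2.600) / (10) = 0.700
  q = (-7 - (-3)·1.200 - (-2)·-2.600) / (8) = -1.075
  r = (-7 - (1)·1.200 - (1)·0.100) / (5) = -1.660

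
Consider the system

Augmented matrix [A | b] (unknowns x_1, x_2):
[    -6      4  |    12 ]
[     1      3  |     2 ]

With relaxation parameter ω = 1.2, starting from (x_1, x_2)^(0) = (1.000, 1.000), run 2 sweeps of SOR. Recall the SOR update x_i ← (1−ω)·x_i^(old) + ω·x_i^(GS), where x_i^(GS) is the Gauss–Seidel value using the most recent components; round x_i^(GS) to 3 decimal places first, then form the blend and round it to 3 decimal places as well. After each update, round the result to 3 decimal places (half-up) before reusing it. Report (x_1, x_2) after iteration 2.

(-0.984, 0.930)

Iteration 1:
  x_1: GS value = (12 - (4)·1.000) / (-6) = -1.333;  x_1 ← (1−ω)·1.000 + ω·-1.333 = -1.800
  x_2: GS value = (2 - (1)·-1.800) / (3) = 1.267;  x_2 ← (1−ω)·1.000 + ω·1.267 = 1.320
Iteration 2:
  x_1: GS value = (12 - (4)·1.320) / (-6) = -1.120;  x_1 ← (1−ω)·-1.800 + ω·-1.120 = -0.984
  x_2: GS value = (2 - (1)·-0.984) / (3) = 0.995;  x_2 ← (1−ω)·1.320 + ω·0.995 = 0.930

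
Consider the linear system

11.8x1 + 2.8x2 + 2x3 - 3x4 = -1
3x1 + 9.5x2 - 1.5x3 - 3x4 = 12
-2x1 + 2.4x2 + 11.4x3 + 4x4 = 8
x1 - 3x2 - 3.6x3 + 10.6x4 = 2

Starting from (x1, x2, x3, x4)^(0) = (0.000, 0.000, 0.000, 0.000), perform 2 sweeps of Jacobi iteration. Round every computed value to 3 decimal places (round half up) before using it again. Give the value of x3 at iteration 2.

Iteration 1:
  x1 = (-1 - (2.8)·0.000 - (2)·0.000 - (-3)·0.000) / (11.8) = -0.085
  x2 = (12 - (3)·0.000 - (-1.5)·0.000 - (-3)·0.000) / (9.5) = 1.263
  x3 = (8 - (-2)·0.000 - (2.4)·0.000 - (4)·0.000) / (11.4) = 0.702
  x4 = (2 - (1)·0.000 - (-3)·0.000 - (-3.6)·0.000) / (10.6) = 0.189
Iteration 2:
  x1 = (-1 - (2.8)·1.263 - (2)·0.702 - (-3)·0.189) / (11.8) = -0.455
  x2 = (12 - (3)·-0.085 - (-1.5)·0.702 - (-3)·0.189) / (9.5) = 1.461
  x3 = (8 - (-2)·-0.085 - (2.4)·1.263 - (4)·0.189) / (11.4) = 0.355
  x4 = (2 - (1)·-0.085 - (-3)·1.263 - (-3.6)·0.702) / (10.6) = 0.793

0.355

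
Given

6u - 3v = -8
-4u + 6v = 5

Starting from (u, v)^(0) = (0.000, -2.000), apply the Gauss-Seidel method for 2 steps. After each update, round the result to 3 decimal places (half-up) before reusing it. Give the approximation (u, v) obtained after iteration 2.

(-1.694, -0.296)

Iteration 1:
  u = (-8 - (-3)·-2.000) / (6) = -2.333
  v = (5 - (-4)·-2.333) / (6) = -0.722
Iteration 2:
  u = (-8 - (-3)·-0.722) / (6) = -1.694
  v = (5 - (-4)·-1.694) / (6) = -0.296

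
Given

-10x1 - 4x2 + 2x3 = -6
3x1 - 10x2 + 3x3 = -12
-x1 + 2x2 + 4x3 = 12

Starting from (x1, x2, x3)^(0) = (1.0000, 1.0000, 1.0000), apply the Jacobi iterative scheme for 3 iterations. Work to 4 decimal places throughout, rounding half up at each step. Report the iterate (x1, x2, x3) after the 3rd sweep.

Iteration 1:
  x1 = (-6 - (-4)·1.0000 - (2)·1.0000) / (-10) = 0.4000
  x2 = (-12 - (3)·1.0000 - (3)·1.0000) / (-10) = 1.8000
  x3 = (12 - (-1)·1.0000 - (2)·1.0000) / (4) = 2.7500
Iteration 2:
  x1 = (-6 - (-4)·1.8000 - (2)·2.7500) / (-10) = 0.4300
  x2 = (-12 - (3)·0.4000 - (3)·2.7500) / (-10) = 2.1450
  x3 = (12 - (-1)·0.4000 - (2)·1.8000) / (4) = 2.2000
Iteration 3:
  x1 = (-6 - (-4)·2.1450 - (2)·2.2000) / (-10) = 0.1820
  x2 = (-12 - (3)·0.4300 - (3)·2.2000) / (-10) = 1.9890
  x3 = (12 - (-1)·0.4300 - (2)·2.1450) / (4) = 2.0350

(0.1820, 1.9890, 2.0350)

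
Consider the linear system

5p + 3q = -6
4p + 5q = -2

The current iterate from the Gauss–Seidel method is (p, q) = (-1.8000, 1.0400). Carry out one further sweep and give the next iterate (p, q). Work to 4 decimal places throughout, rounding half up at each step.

(-1.8240, 1.0592)

One sweep:
  p = (-6 - (3)·1.0400) / (5) = -1.8240
  q = (-2 - (4)·-1.8240) / (5) = 1.0592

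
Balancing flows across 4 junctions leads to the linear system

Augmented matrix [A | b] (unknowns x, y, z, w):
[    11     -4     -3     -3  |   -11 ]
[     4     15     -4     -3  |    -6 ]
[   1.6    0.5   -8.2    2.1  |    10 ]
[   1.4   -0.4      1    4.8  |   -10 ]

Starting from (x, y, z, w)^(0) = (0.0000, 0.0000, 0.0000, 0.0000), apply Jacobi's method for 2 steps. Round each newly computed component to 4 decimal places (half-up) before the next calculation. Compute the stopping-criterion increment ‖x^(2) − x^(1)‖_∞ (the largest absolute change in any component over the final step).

Iteration 1:
  x = (-11 - (-4)·0.0000 - (-3)·0.0000 - (-3)·0.0000) / (11) = -1.0000
  y = (-6 - (4)·0.0000 - (-4)·0.0000 - (-3)·0.0000) / (15) = -0.4000
  z = (10 - (1.6)·0.0000 - (0.5)·0.0000 - (2.1)·0.0000) / (-8.2) = -1.2195
  w = (-10 - (1.4)·0.0000 - (-0.4)·0.0000 - (1)·0.0000) / (4.8) = -2.0833
Iteration 2:
  x = (-11 - (-4)·-0.4000 - (-3)·-1.2195 - (-3)·-2.0833) / (11) = -2.0462
  y = (-6 - (4)·-1.0000 - (-4)·-1.2195 - (-3)·-2.0833) / (15) = -0.8752
  z = (10 - (1.6)·-1.0000 - (0.5)·-0.4000 - (2.1)·-2.0833) / (-8.2) = -1.9726
  w = (-10 - (1.4)·-1.0000 - (-0.4)·-0.4000 - (1)·-1.2195) / (4.8) = -1.5709
Change: (-1.0462, -0.4752, -0.7531, 0.5124) → max |·| = 1.0462

1.0462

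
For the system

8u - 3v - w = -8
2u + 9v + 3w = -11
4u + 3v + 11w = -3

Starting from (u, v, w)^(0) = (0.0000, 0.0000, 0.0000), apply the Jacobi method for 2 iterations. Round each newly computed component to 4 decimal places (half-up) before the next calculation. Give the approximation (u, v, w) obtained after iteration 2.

Iteration 1:
  u = (-8 - (-3)·0.0000 - (-1)·0.0000) / (8) = -1.0000
  v = (-11 - (2)·0.0000 - (3)·0.0000) / (9) = -1.2222
  w = (-3 - (4)·0.0000 - (3)·0.0000) / (11) = -0.2727
Iteration 2:
  u = (-8 - (-3)·-1.2222 - (-1)·-0.2727) / (8) = -1.4924
  v = (-11 - (2)·-1.0000 - (3)·-0.2727) / (9) = -0.9091
  w = (-3 - (4)·-1.0000 - (3)·-1.2222) / (11) = 0.4242

(-1.4924, -0.9091, 0.4242)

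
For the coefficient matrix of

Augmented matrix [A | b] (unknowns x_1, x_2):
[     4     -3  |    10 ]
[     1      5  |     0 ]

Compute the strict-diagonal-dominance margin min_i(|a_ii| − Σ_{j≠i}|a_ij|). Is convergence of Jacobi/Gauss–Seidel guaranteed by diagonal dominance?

row 1: |4| − (3) = 1
row 2: |5| − (1) = 4
minimum over rows = 1 → strictly diagonally dominant (convergence guaranteed)

1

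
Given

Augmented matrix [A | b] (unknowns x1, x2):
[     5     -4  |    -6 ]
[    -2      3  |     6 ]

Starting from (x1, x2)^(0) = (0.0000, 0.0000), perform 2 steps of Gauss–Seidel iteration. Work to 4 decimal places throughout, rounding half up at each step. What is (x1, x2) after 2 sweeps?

Iteration 1:
  x1 = (-6 - (-4)·0.0000) / (5) = -1.2000
  x2 = (6 - (-2)·-1.2000) / (3) = 1.2000
Iteration 2:
  x1 = (-6 - (-4)·1.2000) / (5) = -0.2400
  x2 = (6 - (-2)·-0.2400) / (3) = 1.8400

(-0.2400, 1.8400)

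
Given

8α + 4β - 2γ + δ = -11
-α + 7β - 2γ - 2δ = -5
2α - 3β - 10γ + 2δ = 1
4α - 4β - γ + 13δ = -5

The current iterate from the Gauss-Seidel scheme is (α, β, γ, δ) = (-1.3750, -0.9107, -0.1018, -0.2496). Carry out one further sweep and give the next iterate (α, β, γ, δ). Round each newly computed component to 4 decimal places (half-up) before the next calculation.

(-0.9139, -0.9452, -0.0491, -0.3980)

One sweep:
  α = (-11 - (4)·-0.9107 - (-2)·-0.1018 - (1)·-0.2496) / (8) = -0.9139
  β = (-5 - (-1)·-0.9139 - (-2)·-0.1018 - (-2)·-0.2496) / (7) = -0.9452
  γ = (1 - (2)·-0.9139 - (-3)·-0.9452 - (2)·-0.2496) / (-10) = -0.0491
  δ = (-5 - (4)·-0.9139 - (-4)·-0.9452 - (-1)·-0.0491) / (13) = -0.3980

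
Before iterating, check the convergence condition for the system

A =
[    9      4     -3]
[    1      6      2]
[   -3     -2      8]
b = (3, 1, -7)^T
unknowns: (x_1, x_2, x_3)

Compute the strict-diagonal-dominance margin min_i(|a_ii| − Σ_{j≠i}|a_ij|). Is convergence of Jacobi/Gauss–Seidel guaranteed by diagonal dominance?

row 1: |9| − (4+3) = 2
row 2: |6| − (1+2) = 3
row 3: |8| − (3+2) = 3
minimum over rows = 2 → strictly diagonally dominant (convergence guaranteed)

2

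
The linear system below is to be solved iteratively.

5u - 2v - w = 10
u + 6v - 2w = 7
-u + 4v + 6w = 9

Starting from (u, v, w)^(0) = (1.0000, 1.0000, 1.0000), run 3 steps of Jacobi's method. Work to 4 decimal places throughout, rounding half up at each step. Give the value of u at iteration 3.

Iteration 1:
  u = (10 - (-2)·1.0000 - (-1)·1.0000) / (5) = 2.6000
  v = (7 - (1)·1.0000 - (-2)·1.0000) / (6) = 1.3333
  w = (9 - (-1)·1.0000 - (4)·1.0000) / (6) = 1.0000
Iteration 2:
  u = (10 - (-2)·1.3333 - (-1)·1.0000) / (5) = 2.7333
  v = (7 - (1)·2.6000 - (-2)·1.0000) / (6) = 1.0667
  w = (9 - (-1)·2.6000 - (4)·1.3333) / (6) = 1.0445
Iteration 3:
  u = (10 - (-2)·1.0667 - (-1)·1.0445) / (5) = 2.6356
  v = (7 - (1)·2.7333 - (-2)·1.0445) / (6) = 1.0593
  w = (9 - (-1)·2.7333 - (4)·1.0667) / (6) = 1.2444

2.6356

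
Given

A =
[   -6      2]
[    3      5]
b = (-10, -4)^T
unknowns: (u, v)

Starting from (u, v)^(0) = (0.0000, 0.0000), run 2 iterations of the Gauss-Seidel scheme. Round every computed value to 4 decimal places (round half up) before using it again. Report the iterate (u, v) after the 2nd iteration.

Iteration 1:
  u = (-10 - (2)·0.0000) / (-6) = 1.6667
  v = (-4 - (3)·1.6667) / (5) = -1.8000
Iteration 2:
  u = (-10 - (2)·-1.8000) / (-6) = 1.0667
  v = (-4 - (3)·1.0667) / (5) = -1.4400

(1.0667, -1.4400)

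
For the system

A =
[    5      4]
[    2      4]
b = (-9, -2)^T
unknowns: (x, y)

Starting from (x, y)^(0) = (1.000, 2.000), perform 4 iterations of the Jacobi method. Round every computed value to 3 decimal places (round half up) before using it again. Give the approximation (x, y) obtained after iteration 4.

(-1.800, 0.880)

Iteration 1:
  x = (-9 - (4)·2.000) / (5) = -3.400
  y = (-2 - (2)·1.000) / (4) = -1.000
Iteration 2:
  x = (-9 - (4)·-1.000) / (5) = -1.000
  y = (-2 - (2)·-3.400) / (4) = 1.200
Iteration 3:
  x = (-9 - (4)·1.200) / (5) = -2.760
  y = (-2 - (2)·-1.000) / (4) = 0.000
Iteration 4:
  x = (-9 - (4)·0.000) / (5) = -1.800
  y = (-2 - (2)·-2.760) / (4) = 0.880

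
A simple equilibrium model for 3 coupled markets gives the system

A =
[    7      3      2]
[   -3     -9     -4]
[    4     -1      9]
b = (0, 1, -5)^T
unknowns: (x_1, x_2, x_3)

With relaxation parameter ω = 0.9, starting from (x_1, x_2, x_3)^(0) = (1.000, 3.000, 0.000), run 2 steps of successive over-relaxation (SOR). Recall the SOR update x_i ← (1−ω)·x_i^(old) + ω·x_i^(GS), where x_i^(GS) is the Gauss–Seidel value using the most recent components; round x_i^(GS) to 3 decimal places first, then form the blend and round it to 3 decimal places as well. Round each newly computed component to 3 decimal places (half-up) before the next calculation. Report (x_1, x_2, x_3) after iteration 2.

Iteration 1:
  x_1: GS value = (0 - (3)·3.000 - (2)·0.000) / (7) = -1.286;  x_1 ← (1−ω)·1.000 + ω·-1.286 = -1.057
  x_2: GS value = (1 - (-3)·-1.057 - (-4)·0.000) / (-9) = 0.241;  x_2 ← (1−ω)·3.000 + ω·0.241 = 0.517
  x_3: GS value = (-5 - (4)·-1.057 - (-1)·0.517) / (9) = -0.028;  x_3 ← (1−ω)·0.000 + ω·-0.028 = -0.025
Iteration 2:
  x_1: GS value = (0 - (3)·0.517 - (2)·-0.025) / (7) = -0.214;  x_1 ← (1−ω)·-1.057 + ω·-0.214 = -0.298
  x_2: GS value = (1 - (-3)·-0.298 - (-4)·-0.025) / (-9) = -0.001;  x_2 ← (1−ω)·0.517 + ω·-0.001 = 0.051
  x_3: GS value = (-5 - (4)·-0.298 - (-1)·0.051) / (9) = -0.417;  x_3 ← (1−ω)·-0.025 + ω·-0.417 = -0.378

(-0.298, 0.051, -0.378)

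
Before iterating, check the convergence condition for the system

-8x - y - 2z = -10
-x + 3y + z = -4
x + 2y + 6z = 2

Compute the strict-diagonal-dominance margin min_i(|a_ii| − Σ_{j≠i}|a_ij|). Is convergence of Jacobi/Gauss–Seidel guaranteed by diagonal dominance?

row 1: |-8| − (1+2) = 5
row 2: |3| − (1+1) = 1
row 3: |6| − (1+2) = 3
minimum over rows = 1 → strictly diagonally dominant (convergence guaranteed)

1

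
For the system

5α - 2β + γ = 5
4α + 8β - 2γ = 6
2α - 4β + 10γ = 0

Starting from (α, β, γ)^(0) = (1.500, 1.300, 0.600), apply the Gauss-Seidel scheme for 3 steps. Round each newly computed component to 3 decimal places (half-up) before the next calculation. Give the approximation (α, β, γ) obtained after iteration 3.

(1.090, 0.163, -0.153)

Iteration 1:
  α = (5 - (-2)·1.300 - (1)·0.600) / (5) = 1.400
  β = (6 - (4)·1.400 - (-2)·0.600) / (8) = 0.200
  γ = (0 - (2)·1.400 - (-4)·0.200) / (10) = -0.200
Iteration 2:
  α = (5 - (-2)·0.200 - (1)·-0.200) / (5) = 1.120
  β = (6 - (4)·1.120 - (-2)·-0.200) / (8) = 0.140
  γ = (0 - (2)·1.120 - (-4)·0.140) / (10) = -0.168
Iteration 3:
  α = (5 - (-2)·0.140 - (1)·-0.168) / (5) = 1.090
  β = (6 - (4)·1.090 - (-2)·-0.168) / (8) = 0.163
  γ = (0 - (2)·1.090 - (-4)·0.163) / (10) = -0.153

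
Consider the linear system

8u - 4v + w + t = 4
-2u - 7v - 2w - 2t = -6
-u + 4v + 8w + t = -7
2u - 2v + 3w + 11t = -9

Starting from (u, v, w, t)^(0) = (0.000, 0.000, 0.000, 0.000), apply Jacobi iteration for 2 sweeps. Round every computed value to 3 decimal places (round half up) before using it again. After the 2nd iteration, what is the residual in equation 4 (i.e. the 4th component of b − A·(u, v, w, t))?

0.198

Iteration 1:
  u = (4 - (-4)·0.000 - (1)·0.000 - (1)·0.000) / (8) = 0.500
  v = (-6 - (-2)·0.000 - (-2)·0.000 - (-2)·0.000) / (-7) = 0.857
  w = (-7 - (-1)·0.000 - (4)·0.000 - (1)·0.000) / (8) = -0.875
  t = (-9 - (2)·0.000 - (-2)·0.000 - (3)·0.000) / (11) = -0.818
Iteration 2:
  u = (4 - (-4)·0.857 - (1)·-0.875 - (1)·-0.818) / (8) = 1.140
  v = (-6 - (-2)·0.500 - (-2)·-0.875 - (-2)·-0.818) / (-7) = 1.198
  w = (-7 - (-1)·0.500 - (4)·0.857 - (1)·-0.818) / (8) = -1.139
  t = (-9 - (2)·0.500 - (-2)·0.857 - (3)·-0.875) / (11) = -0.515
Residual b − A·x = (1.326, 1.358, -1.025, 0.198)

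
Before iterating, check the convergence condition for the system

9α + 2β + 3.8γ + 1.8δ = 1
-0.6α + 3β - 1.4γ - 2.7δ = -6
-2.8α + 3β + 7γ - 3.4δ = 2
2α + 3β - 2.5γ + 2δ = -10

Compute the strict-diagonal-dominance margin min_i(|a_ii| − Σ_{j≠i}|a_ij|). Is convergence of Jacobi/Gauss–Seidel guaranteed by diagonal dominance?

row 1: |9| − (2+3.8+1.8) = 1.4
row 2: |3| − (0.6+1.4+2.7) = -1.7
row 3: |7| − (2.8+3+3.4) = -2.2
row 4: |2| − (2+3+2.5) = -5.5
minimum over rows = -5.5 → not strictly diagonally dominant

-5.5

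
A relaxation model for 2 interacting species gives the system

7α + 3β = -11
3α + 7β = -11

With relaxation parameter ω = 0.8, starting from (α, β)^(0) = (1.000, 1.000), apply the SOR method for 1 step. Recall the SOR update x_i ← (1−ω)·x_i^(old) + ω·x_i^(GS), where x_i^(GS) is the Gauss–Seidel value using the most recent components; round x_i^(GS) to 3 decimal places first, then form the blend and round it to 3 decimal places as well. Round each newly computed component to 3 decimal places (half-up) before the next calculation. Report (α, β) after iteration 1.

(-1.400, -0.577)

Iteration 1:
  α: GS value = (-11 - (3)·1.000) / (7) = -2.000;  α ← (1−ω)·1.000 + ω·-2.000 = -1.400
  β: GS value = (-11 - (3)·-1.400) / (7) = -0.971;  β ← (1−ω)·1.000 + ω·-0.971 = -0.577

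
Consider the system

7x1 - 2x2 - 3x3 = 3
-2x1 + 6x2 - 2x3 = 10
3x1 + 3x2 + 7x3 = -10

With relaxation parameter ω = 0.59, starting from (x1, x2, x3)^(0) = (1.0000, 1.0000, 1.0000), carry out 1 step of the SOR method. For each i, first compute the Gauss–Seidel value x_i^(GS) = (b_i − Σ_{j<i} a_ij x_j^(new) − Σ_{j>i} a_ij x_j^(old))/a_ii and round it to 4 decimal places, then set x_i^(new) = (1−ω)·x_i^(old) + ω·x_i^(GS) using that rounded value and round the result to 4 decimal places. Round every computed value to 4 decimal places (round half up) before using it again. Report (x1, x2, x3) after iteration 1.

(1.0843, 1.8032, -1.1630)

Iteration 1:
  x1: GS value = (3 - (-2)·1.0000 - (-3)·1.0000) / (7) = 1.1429;  x1 ← (1−ω)·1.0000 + ω·1.1429 = 1.0843
  x2: GS value = (10 - (-2)·1.0843 - (-2)·1.0000) / (6) = 2.3614;  x2 ← (1−ω)·1.0000 + ω·2.3614 = 1.8032
  x3: GS value = (-10 - (3)·1.0843 - (3)·1.8032) / (7) = -2.6661;  x3 ← (1−ω)·1.0000 + ω·-2.6661 = -1.1630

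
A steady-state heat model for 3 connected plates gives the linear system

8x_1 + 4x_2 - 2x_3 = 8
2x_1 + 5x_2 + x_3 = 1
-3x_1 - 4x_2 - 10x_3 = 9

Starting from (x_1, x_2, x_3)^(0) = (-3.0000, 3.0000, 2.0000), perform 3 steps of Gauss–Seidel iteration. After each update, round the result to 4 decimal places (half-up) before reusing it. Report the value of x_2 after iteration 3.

0.1525

Iteration 1:
  x_1 = (8 - (4)·3.0000 - (-2)·2.0000) / (8) = 0.0000
  x_2 = (1 - (2)·0.0000 - (1)·2.0000) / (5) = -0.2000
  x_3 = (9 - (-3)·0.0000 - (-4)·-0.2000) / (-10) = -0.8200
Iteration 2:
  x_1 = (8 - (4)·-0.2000 - (-2)·-0.8200) / (8) = 0.8950
  x_2 = (1 - (2)·0.8950 - (1)·-0.8200) / (5) = 0.0060
  x_3 = (9 - (-3)·0.8950 - (-4)·0.0060) / (-10) = -1.1709
Iteration 3:
  x_1 = (8 - (4)·0.0060 - (-2)·-1.1709) / (8) = 0.7043
  x_2 = (1 - (2)·0.7043 - (1)·-1.1709) / (5) = 0.1525
  x_3 = (9 - (-3)·0.7043 - (-4)·0.1525) / (-10) = -1.1723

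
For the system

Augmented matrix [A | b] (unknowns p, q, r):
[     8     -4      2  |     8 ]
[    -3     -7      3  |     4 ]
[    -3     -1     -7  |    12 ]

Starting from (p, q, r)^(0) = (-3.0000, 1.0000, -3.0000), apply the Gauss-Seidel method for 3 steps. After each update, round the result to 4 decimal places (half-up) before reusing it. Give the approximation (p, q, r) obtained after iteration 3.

Iteration 1:
  p = (8 - (-4)·1.0000 - (2)·-3.0000) / (8) = 2.2500
  q = (4 - (-3)·2.2500 - (3)·-3.0000) / (-7) = -2.8214
  r = (12 - (-3)·2.2500 - (-1)·-2.8214) / (-7) = -2.2755
Iteration 2:
  p = (8 - (-4)·-2.8214 - (2)·-2.2755) / (8) = 0.1582
  q = (4 - (-3)·0.1582 - (3)·-2.2755) / (-7) = -1.6144
  r = (12 - (-3)·0.1582 - (-1)·-1.6144) / (-7) = -1.5515
Iteration 3:
  p = (8 - (-4)·-1.6144 - (2)·-1.5515) / (8) = 0.5807
  q = (4 - (-3)·0.5807 - (3)·-1.5515) / (-7) = -1.4852
  r = (12 - (-3)·0.5807 - (-1)·-1.4852) / (-7) = -1.7510

(0.5807, -1.4852, -1.7510)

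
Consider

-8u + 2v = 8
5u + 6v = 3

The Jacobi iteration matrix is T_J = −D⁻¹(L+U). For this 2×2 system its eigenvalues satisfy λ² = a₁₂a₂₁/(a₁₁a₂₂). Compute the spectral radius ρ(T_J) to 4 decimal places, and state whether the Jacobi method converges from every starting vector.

a₁₂a₂₁/(a₁₁a₂₂) = (2)·(5) / ((-8)·(6)) = -0.208333
ρ = √|-0.208333| = √0.208333 = 0.4564
ρ < 1, so Jacobi converges

0.4564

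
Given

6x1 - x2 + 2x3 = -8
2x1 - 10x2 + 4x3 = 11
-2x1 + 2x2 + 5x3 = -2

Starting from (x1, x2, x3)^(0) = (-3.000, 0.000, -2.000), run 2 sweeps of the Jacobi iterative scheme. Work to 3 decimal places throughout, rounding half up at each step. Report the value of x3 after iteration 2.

Iteration 1:
  x1 = (-8 - (-1)·0.000 - (2)·-2.000) / (6) = -0.667
  x2 = (11 - (2)·-3.000 - (4)·-2.000) / (-10) = -2.500
  x3 = (-2 - (-2)·-3.000 - (2)·0.000) / (5) = -1.600
Iteration 2:
  x1 = (-8 - (-1)·-2.500 - (2)·-1.600) / (6) = -1.217
  x2 = (11 - (2)·-0.667 - (4)·-1.600) / (-10) = -1.873
  x3 = (-2 - (-2)·-0.667 - (2)·-2.500) / (5) = 0.333

0.333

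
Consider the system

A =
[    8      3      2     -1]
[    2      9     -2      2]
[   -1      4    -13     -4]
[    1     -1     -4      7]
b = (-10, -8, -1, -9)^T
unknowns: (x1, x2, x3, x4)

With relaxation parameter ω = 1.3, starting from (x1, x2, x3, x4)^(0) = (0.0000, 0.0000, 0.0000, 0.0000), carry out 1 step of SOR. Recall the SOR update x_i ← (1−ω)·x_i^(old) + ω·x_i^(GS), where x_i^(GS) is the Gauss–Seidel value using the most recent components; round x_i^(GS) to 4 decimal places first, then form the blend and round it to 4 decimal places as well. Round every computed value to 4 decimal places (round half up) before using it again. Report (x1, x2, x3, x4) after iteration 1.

(-1.6250, -0.6861, -0.0120, -1.5059)

Iteration 1:
  x1: GS value = (-10 - (3)·0.0000 - (2)·0.0000 - (-1)·0.0000) / (8) = -1.2500;  x1 ← (1−ω)·0.0000 + ω·-1.2500 = -1.6250
  x2: GS value = (-8 - (2)·-1.6250 - (-2)·0.0000 - (2)·0.0000) / (9) = -0.5278;  x2 ← (1−ω)·0.0000 + ω·-0.5278 = -0.6861
  x3: GS value = (-1 - (-1)·-1.6250 - (4)·-0.6861 - (-4)·0.0000) / (-13) = -0.0092;  x3 ← (1−ω)·0.0000 + ω·-0.0092 = -0.0120
  x4: GS value = (-9 - (1)·-1.6250 - (-1)·-0.6861 - (-4)·-0.0120) / (7) = -1.1584;  x4 ← (1−ω)·0.0000 + ω·-1.1584 = -1.5059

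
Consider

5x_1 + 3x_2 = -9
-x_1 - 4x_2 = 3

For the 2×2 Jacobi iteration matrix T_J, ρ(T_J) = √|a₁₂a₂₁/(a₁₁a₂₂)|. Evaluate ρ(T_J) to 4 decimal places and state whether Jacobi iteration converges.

0.3873

a₁₂a₂₁/(a₁₁a₂₂) = (3)·(-1) / ((5)·(-4)) = 0.150000
ρ = √|0.150000| = √0.150000 = 0.3873
ρ < 1, so Jacobi converges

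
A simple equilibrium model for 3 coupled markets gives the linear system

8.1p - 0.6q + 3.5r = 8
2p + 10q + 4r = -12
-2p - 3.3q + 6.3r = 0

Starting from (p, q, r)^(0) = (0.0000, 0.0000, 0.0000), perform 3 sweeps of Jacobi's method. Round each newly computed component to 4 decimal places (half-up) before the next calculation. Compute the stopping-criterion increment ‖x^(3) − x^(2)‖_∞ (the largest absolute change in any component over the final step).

Iteration 1:
  p = (8 - (-0.6)·0.0000 - (3.5)·0.0000) / (8.1) = 0.9877
  q = (-12 - (2)·0.0000 - (4)·0.0000) / (10) = -1.2000
  r = (0 - (-2)·0.0000 - (-3.3)·0.0000) / (6.3) = 0.0000
Iteration 2:
  p = (8 - (-0.6)·-1.2000 - (3.5)·0.0000) / (8.1) = 0.8988
  q = (-12 - (2)·0.9877 - (4)·0.0000) / (10) = -1.3975
  r = (0 - (-2)·0.9877 - (-3.3)·-1.2000) / (6.3) = -0.3150
Iteration 3:
  p = (8 - (-0.6)·-1.3975 - (3.5)·-0.3150) / (8.1) = 1.0202
  q = (-12 - (2)·0.8988 - (4)·-0.3150) / (10) = -1.2538
  r = (0 - (-2)·0.8988 - (-3.3)·-1.3975) / (6.3) = -0.4467
Change: (0.1214, 0.1437, -0.1317) → max |·| = 0.1437

0.1437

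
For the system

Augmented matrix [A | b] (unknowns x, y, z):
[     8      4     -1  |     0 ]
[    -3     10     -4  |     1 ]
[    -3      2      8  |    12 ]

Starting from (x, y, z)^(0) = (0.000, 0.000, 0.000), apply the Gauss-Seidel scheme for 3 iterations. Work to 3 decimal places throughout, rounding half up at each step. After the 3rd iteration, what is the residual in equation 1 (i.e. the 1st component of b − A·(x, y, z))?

0.476

Iteration 1:
  x = (0 - (4)·0.000 - (-1)·0.000) / (8) = 0.000
  y = (1 - (-3)·0.000 - (-4)·0.000) / (10) = 0.100
  z = (12 - (-3)·0.000 - (2)·0.100) / (8) = 1.475
Iteration 2:
  x = (0 - (4)·0.100 - (-1)·1.475) / (8) = 0.134
  y = (1 - (-3)·0.134 - (-4)·1.475) / (10) = 0.730
  z = (12 - (-3)·0.134 - (2)·0.730) / (8) = 1.368
Iteration 3:
  x = (0 - (4)·0.730 - (-1)·1.368) / (8) = -0.194
  y = (1 - (-3)·-0.194 - (-4)·1.368) / (10) = 0.589
  z = (12 - (-3)·-0.194 - (2)·0.589) / (8) = 1.280
Residual b − A·x = (0.476, -0.352, 0.000)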